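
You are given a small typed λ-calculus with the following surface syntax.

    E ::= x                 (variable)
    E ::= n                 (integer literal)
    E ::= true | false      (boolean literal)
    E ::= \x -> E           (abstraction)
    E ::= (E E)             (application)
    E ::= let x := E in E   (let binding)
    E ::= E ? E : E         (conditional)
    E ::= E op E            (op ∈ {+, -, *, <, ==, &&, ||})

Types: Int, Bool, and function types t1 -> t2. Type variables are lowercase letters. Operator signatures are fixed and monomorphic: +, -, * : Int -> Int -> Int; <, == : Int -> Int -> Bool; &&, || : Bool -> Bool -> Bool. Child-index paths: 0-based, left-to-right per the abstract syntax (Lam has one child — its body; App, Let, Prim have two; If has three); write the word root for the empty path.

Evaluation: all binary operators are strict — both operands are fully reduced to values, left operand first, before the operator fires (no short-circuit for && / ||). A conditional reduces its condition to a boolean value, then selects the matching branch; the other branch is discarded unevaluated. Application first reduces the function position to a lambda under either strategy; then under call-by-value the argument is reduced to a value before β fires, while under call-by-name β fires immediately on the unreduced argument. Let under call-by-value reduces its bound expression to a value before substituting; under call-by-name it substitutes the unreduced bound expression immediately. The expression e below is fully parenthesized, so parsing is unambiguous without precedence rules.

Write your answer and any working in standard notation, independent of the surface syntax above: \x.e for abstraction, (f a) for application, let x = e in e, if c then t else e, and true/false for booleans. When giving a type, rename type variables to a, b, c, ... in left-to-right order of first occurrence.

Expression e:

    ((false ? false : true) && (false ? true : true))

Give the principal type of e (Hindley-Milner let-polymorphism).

Working:
  unify Bool ~ Bool
  unify Bool ~ Bool
  unify Bool ~ Bool
  unify Bool ~ Bool
  unify Bool ~ Bool
  unify Bool ~ Bool

Answer: Bool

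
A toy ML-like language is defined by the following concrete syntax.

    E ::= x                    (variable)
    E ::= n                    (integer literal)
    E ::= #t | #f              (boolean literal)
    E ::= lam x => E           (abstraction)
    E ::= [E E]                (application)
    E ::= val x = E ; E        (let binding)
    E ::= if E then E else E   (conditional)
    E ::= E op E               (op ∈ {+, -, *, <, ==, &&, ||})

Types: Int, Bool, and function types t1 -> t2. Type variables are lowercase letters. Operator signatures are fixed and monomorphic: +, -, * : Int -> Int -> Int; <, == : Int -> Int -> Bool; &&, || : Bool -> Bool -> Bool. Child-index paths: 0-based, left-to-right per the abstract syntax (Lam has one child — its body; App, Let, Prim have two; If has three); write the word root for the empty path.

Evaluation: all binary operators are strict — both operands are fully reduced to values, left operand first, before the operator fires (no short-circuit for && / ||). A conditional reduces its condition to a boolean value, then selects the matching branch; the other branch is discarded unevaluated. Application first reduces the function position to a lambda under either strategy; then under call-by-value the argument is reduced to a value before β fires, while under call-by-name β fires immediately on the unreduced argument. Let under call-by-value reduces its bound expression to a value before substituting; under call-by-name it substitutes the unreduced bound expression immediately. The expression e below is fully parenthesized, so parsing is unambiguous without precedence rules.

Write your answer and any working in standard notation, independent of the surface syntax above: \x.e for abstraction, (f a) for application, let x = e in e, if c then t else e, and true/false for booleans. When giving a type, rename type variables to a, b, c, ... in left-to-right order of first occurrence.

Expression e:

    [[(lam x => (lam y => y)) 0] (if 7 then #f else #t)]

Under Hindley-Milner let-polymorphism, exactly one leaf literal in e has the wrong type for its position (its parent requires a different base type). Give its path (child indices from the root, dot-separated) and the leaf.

Answer: 1.0 : 7

Derivation:
y : b
\y._ : b -> b
\x._ : a -> b -> b
  unify a -> b -> b ~ Int -> c
  unify a ~ Int
  unify b -> b ~ c
_ _ : b -> b
  unify Int ~ Bool
  FAIL: mismatch Int ~ Bool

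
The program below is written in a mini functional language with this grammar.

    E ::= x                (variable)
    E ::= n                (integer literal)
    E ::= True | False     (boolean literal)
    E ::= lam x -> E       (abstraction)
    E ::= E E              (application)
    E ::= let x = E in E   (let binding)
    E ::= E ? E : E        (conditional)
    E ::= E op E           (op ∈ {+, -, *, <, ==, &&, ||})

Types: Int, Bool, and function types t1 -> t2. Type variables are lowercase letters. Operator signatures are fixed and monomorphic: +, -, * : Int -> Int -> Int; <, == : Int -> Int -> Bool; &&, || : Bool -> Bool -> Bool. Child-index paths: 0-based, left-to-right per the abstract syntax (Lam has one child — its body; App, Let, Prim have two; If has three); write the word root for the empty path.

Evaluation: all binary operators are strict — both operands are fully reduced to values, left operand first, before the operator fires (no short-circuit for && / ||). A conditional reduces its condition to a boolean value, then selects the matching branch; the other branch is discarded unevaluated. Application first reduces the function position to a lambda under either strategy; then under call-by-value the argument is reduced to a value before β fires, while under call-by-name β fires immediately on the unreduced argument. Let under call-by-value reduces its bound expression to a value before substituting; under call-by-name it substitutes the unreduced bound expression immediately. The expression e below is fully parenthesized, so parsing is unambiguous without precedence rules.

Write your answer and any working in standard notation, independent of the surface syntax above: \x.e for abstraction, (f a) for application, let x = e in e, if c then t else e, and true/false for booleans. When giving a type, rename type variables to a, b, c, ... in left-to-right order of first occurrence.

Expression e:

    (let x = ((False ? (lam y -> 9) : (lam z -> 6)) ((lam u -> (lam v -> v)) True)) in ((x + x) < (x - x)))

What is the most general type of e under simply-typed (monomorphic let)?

Trace:
  unify Bool ~ Bool
\y._ : a -> Int
\z._ : b -> Int
  unify a -> Int ~ b -> Int
  unify a ~ b
  unify Int ~ Int
v : d
\v._ : d -> d
\u._ : c -> d -> d
  unify c -> d -> d ~ Bool -> e
  unify c ~ Bool
  unify d -> d ~ e
_ _ : d -> d
  unify b -> Int ~ (d -> d) -> f
  unify b ~ d -> d
  unify Int ~ f
_ _ : Int
let x : Int
x : Int
  unify Int ~ Int
x : Int
  unify Int ~ Int
  unify Int ~ Int
x : Int
  unify Int ~ Int
x : Int
  unify Int ~ Int
  unify Int ~ Int

Answer: Bool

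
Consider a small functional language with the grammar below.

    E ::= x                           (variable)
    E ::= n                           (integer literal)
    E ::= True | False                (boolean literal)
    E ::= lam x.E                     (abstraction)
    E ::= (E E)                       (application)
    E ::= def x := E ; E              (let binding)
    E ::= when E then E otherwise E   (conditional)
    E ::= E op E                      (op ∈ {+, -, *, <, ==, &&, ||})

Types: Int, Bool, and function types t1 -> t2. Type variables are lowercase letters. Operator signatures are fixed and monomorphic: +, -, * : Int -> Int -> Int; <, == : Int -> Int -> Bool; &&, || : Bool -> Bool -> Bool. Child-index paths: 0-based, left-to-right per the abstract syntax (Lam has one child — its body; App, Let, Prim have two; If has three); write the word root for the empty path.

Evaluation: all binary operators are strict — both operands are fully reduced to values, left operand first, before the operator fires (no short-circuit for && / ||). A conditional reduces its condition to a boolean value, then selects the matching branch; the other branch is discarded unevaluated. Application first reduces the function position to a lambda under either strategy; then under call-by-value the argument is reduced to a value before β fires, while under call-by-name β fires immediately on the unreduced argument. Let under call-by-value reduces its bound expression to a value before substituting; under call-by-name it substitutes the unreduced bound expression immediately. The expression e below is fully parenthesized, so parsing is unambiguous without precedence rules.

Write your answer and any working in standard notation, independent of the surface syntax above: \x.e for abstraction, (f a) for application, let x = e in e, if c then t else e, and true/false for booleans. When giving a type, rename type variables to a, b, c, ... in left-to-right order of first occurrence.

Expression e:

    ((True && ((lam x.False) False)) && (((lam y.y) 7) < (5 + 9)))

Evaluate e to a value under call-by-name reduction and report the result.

Answer: false

Derivation:
step 0: ((true && ((\x.false) false)) && (((\y.y) 7) < (5 + 9)))
step 1: [beta@0.1] ((true && false) && (((\y.y) 7) < (5 + 9)))
step 2: [delta@0] (false && (((\y.y) 7) < (5 + 9)))
step 3: [beta@1.0] (false && (7 < (5 + 9)))
step 4: [delta@1.1] (false && (7 < 14))
step 5: [delta@1] (false && true)
step 6: [delta@root] false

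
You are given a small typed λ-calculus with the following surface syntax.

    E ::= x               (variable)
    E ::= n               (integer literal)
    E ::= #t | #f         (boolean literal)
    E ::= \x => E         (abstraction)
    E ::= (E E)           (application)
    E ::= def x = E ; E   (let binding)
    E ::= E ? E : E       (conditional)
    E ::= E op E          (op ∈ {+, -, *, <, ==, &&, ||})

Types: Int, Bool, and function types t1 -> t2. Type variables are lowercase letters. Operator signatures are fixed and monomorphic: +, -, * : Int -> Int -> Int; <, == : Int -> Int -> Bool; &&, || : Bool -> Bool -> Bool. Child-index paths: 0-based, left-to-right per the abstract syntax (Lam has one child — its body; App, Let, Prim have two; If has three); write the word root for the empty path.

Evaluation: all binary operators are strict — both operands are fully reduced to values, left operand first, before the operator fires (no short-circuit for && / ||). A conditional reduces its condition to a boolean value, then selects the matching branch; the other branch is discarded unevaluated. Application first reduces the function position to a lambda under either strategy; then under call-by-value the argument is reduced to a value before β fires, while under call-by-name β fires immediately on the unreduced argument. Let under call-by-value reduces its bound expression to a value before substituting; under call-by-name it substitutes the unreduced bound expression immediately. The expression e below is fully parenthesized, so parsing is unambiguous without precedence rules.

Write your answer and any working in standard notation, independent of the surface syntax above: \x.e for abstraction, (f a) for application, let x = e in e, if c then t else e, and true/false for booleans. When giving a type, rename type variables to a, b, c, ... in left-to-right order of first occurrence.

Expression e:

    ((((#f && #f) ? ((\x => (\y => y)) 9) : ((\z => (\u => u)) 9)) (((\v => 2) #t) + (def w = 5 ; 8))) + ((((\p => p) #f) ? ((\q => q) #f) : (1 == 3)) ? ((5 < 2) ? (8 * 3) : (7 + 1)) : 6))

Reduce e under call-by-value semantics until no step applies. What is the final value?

Answer: 16

Derivation:
step 0: (((if (false && false) then ((\x.(\y.y)) 9) else ((\z.(\u.u)) 9)) (((\v.2) true) + (let w = 5 in 8))) + (if (if ((\p.p) false) then ((\q.q) false) else (1 == 3)) then (if (5 < 2) then (8 * 3) else (7 + 1)) else 6))
step 1: [delta@0.0.0] (((if false then ((\x.(\y.y)) 9) else ((\z.(\u.u)) 9)) (((\v.2) true) + (let w = 5 in 8))) + (if (if ((\p.p) false) then ((\q.q) false) else (1 == 3)) then (if (5 < 2) then (8 * 3) else (7 + 1)) else 6))
step 2: [if@0.0] ((((\z.(\u.u)) 9) (((\v.2) true) + (let w = 5 in 8))) + (if (if ((\p.p) false) then ((\q.q) false) else (1 == 3)) then (if (5 < 2) then (8 * 3) else (7 + 1)) else 6))
step 3: [beta@0.0] (((\u.u) (((\v.2) true) + (let w = 5 in 8))) + (if (if ((\p.p) false) then ((\q.q) false) else (1 == 3)) then (if (5 < 2) then (8 * 3) else (7 + 1)) else 6))
step 4: [beta@0.1.0] (((\u.u) (2 + (let w = 5 in 8))) + (if (if ((\p.p) false) then ((\q.q) false) else (1 == 3)) then (if (5 < 2) then (8 * 3) else (7 + 1)) else 6))
step 5: [let@0.1.1] (((\u.u) (2 + 8)) + (if (if ((\p.p) false) then ((\q.q) false) else (1 == 3)) then (if (5 < 2) then (8 * 3) else (7 + 1)) else 6))
step 6: [delta@0.1] (((\u.u) 10) + (if (if ((\p.p) false) then ((\q.q) false) else (1 == 3)) then (if (5 < 2) then (8 * 3) else (7 + 1)) else 6))
step 7: [beta@0] (10 + (if (if ((\p.p) false) then ((\q.q) false) else (1 == 3)) then (if (5 < 2) then (8 * 3) else (7 + 1)) else 6))
step 8: [beta@1.0.0] (10 + (if (if false then ((\q.q) false) else (1 == 3)) then (if (5 < 2) then (8 * 3) else (7 + 1)) else 6))
step 9: [if@1.0] (10 + (if (1 == 3) then (if (5 < 2) then (8 * 3) else (7 + 1)) else 6))
step 10: [delta@1.0] (10 + (if false then (if (5 < 2) then (8 * 3) else (7 + 1)) else 6))
step 11: [if@1] (10 + 6)
step 12: [delta@root] 16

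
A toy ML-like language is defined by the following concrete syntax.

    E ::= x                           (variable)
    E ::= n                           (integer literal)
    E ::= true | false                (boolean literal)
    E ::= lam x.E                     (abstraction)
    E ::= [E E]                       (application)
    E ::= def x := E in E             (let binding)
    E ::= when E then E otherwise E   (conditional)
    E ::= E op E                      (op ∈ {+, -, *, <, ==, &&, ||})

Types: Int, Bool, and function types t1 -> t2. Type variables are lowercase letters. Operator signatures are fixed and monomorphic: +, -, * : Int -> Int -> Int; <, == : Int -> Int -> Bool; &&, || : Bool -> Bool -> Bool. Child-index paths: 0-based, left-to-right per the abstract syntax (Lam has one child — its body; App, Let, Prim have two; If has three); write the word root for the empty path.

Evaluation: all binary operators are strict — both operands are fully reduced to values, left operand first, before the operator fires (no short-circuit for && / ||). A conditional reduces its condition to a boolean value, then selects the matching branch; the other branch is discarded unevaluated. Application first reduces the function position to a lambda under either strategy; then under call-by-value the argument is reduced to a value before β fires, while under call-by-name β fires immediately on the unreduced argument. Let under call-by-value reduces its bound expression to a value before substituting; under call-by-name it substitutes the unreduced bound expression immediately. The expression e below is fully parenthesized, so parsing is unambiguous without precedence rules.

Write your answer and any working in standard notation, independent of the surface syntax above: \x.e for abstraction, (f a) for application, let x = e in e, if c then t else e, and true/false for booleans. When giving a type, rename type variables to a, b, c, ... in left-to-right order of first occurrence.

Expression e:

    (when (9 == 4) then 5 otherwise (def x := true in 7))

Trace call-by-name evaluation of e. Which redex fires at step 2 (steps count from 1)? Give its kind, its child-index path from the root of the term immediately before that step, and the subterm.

Answer: if at root : (if false then 5 else (let x = true in 7))

Working:
step 0: (if (9 == 4) then 5 else (let x = true in 7))
step 1: [delta@0] (if false then 5 else (let x = true in 7))
step 2: [if@root] (let x = true in 7)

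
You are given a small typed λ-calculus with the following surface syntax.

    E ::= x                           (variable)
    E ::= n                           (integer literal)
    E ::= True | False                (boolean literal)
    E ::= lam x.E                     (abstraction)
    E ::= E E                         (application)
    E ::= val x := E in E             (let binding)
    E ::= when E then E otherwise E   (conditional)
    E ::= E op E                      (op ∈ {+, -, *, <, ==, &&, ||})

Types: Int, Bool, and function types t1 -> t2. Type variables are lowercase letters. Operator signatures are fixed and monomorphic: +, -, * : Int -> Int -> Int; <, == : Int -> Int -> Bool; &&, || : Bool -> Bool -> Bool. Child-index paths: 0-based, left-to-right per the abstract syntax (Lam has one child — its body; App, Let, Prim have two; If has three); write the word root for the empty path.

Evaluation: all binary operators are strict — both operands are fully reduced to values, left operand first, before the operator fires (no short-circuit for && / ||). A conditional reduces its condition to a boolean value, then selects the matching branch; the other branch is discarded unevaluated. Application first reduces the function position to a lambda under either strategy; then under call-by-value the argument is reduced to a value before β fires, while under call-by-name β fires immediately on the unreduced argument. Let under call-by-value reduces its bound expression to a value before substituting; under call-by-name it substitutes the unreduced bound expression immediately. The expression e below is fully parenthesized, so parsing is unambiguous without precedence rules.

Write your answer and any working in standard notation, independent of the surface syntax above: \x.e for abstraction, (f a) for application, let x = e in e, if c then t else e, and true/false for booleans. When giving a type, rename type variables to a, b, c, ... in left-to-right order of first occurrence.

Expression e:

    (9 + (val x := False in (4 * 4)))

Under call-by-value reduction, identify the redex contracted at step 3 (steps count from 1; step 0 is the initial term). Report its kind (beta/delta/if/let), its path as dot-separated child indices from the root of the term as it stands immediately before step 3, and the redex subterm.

Derivation:
step 0: (9 + (let x = false in (4 * 4)))
step 1: [let@1] (9 + (4 * 4))
step 2: [delta@1] (9 + 16)
step 3: [delta@root] 25

Answer: delta at root : (9 + 16)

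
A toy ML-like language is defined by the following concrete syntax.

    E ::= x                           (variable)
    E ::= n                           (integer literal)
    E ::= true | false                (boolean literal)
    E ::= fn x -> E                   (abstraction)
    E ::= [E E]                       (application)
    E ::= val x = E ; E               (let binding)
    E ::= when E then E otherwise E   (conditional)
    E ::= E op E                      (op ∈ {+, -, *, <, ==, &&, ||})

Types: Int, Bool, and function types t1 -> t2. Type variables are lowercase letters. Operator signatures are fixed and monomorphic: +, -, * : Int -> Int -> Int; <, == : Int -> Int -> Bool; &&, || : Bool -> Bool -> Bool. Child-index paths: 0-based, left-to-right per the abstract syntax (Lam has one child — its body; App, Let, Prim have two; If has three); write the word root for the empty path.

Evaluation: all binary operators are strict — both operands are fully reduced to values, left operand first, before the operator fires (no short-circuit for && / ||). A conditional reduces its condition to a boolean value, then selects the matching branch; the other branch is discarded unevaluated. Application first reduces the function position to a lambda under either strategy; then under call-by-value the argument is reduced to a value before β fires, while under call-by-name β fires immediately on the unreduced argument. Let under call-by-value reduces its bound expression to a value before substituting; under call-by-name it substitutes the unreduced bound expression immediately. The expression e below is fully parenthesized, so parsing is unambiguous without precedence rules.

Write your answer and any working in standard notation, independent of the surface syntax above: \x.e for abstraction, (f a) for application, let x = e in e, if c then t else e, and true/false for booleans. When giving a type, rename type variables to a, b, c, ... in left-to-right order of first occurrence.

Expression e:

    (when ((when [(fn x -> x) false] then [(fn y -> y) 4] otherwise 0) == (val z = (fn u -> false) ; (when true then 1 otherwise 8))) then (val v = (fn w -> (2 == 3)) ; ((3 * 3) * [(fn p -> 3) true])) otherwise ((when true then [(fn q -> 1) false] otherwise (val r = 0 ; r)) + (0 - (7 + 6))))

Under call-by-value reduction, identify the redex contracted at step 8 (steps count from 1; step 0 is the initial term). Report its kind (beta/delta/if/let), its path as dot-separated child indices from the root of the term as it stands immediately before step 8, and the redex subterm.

Answer: beta at 0 : ((\q.1) false)

Working:
step 0: (if ((if ((\x.x) false) then ((\y.y) 4) else 0) == (let z = (\u.false) in (if true then 1 else 8))) then (let v = (\w.(2 == 3)) in ((3 * 3) * ((\p.3) true))) else ((if true then ((\q.1) false) else (let r = 0 in r)) + (0 - (7 + 6))))
step 1: [beta@0.0.0] (if ((if false then ((\y.y) 4) else 0) == (let z = (\u.false) in (if true then 1 else 8))) then (let v = (\w.(2 == 3)) in ((3 * 3) * ((\p.3) true))) else ((if true then ((\q.1) false) else (let r = 0 in r)) + (0 - (7 + 6))))
step 2: [if@0.0] (if (0 == (let z = (\u.false) in (if true then 1 else 8))) then (let v = (\w.(2 == 3)) in ((3 * 3) * ((\p.3) true))) else ((if true then ((\q.1) false) else (let r = 0 in r)) + (0 - (7 + 6))))
step 3: [let@0.1] (if (0 == (if true then 1 else 8)) then (let v = (\w.(2 == 3)) in ((3 * 3) * ((\p.3) true))) else ((if true then ((\q.1) false) else (let r = 0 in r)) + (0 - (7 + 6))))
step 4: [if@0.1] (if (0 == 1) then (let v = (\w.(2 == 3)) in ((3 * 3) * ((\p.3) true))) else ((if true then ((\q.1) false) else (let r = 0 in r)) + (0 - (7 + 6))))
step 5: [delta@0] (if false then (let v = (\w.(2 == 3)) in ((3 * 3) * ((\p.3) true))) else ((if true then ((\q.1) false) else (let r = 0 in r)) + (0 - (7 + 6))))
step 6: [if@root] ((if true then ((\q.1) false) else (let r = 0 in r)) + (0 - (7 + 6)))
step 7: [if@0] (((\q.1) false) + (0 - (7 + 6)))
step 8: [beta@0] (1 + (0 - (7 + 6)))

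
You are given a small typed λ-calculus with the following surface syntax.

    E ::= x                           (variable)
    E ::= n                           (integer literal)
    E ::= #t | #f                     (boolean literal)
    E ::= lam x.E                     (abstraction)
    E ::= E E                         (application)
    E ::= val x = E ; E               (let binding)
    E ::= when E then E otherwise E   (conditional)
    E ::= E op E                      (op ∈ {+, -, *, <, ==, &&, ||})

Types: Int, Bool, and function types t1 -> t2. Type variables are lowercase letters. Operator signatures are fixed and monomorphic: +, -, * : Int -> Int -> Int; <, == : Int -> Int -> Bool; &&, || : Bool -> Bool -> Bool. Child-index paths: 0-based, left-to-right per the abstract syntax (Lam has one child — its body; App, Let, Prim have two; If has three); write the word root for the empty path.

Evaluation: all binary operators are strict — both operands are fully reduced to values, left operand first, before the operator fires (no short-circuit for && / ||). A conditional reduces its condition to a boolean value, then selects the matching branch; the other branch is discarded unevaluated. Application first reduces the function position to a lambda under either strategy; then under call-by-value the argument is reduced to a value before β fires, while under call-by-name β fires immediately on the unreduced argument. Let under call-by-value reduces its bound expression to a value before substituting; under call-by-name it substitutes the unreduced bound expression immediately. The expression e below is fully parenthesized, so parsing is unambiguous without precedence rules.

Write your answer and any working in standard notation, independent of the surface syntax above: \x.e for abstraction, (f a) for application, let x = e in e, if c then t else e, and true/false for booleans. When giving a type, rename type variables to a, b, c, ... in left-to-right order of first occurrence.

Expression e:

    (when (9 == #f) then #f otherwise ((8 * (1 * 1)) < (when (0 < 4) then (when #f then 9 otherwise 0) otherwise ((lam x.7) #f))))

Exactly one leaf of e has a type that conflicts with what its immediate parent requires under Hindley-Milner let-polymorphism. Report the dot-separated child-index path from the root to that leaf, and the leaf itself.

Trace:
  unify Int ~ Int
  unify Bool ~ Int
  FAIL: mismatch Bool ~ Int

Answer: 0.1 : false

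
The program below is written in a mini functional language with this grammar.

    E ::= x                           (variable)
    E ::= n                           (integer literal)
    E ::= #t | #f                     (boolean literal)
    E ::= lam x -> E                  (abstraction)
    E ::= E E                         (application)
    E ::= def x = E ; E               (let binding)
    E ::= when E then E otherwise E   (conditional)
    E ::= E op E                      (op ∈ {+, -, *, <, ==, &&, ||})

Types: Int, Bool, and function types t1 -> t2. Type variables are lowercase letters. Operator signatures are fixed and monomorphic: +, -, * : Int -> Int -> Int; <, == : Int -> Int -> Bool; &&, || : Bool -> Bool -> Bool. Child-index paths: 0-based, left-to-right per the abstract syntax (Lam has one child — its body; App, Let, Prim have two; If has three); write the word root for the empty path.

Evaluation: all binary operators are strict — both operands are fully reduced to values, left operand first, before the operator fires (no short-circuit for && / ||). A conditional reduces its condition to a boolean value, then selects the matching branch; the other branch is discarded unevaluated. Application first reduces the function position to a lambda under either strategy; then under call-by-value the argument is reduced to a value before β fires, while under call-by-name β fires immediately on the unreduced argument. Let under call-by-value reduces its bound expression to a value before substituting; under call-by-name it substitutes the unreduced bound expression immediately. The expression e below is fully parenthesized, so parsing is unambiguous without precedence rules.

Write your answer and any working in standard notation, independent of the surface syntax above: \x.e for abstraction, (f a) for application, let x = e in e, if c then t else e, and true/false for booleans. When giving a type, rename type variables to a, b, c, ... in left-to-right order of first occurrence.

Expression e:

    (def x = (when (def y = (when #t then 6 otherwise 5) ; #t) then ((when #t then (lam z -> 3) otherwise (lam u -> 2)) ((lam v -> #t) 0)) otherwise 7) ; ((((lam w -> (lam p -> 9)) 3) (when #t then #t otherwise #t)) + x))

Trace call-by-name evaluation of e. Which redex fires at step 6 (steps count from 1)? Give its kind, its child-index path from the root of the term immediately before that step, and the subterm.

Answer: if at 1.0 : (if true then (\z.3) else (\u.2))

Trace:
step 0: (let x = (if (let y = (if true then 6 else 5) in true) then ((if true then (\z.3) else (\u.2)) ((\v.true) 0)) else 7) in ((((\w.(\p.9)) 3) (if true then true else true)) + x))
step 1: [let@root] ((((\w.(\p.9)) 3) (if true then true else true)) + (if (let y = (if true then 6 else 5) in true) then ((if true then (\z.3) else (\u.2)) ((\v.true) 0)) else 7))
step 2: [beta@0.0] (((\p.9) (if true then true else true)) + (if (let y = (if true then 6 else 5) in true) then ((if true then (\z.3) else (\u.2)) ((\v.true) 0)) else 7))
step 3: [beta@0] (9 + (if (let y = (if true then 6 else 5) in true) then ((if true then (\z.3) else (\u.2)) ((\v.true) 0)) else 7))
step 4: [let@1.0] (9 + (if true then ((if true then (\z.3) else (\u.2)) ((\v.true) 0)) else 7))
step 5: [if@1] (9 + ((if true then (\z.3) else (\u.2)) ((\v.true) 0)))
step 6: [if@1.0] (9 + ((\z.3) ((\v.true) 0)))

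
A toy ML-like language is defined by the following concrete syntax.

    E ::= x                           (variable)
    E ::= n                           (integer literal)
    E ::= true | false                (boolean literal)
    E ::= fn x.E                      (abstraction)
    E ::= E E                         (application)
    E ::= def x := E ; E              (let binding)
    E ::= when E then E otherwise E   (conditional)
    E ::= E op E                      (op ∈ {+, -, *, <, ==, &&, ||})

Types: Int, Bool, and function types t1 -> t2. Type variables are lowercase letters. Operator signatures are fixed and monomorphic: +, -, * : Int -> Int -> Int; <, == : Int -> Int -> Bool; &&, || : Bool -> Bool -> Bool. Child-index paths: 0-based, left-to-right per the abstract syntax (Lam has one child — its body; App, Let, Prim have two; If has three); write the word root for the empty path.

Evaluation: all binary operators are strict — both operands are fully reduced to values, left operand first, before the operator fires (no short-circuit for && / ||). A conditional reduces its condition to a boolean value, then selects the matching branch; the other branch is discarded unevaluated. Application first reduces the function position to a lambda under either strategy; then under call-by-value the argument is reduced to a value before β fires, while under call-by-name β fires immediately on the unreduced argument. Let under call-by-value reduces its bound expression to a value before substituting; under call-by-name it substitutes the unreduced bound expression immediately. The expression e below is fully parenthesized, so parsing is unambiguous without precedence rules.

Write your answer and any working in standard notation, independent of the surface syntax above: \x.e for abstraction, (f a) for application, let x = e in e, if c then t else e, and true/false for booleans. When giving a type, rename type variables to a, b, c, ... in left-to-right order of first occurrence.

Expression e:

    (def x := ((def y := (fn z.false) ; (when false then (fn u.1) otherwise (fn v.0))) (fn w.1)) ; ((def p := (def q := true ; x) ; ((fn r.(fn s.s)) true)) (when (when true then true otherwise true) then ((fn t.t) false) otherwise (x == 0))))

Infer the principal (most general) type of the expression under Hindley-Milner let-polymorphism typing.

Derivation:
\z._ : a -> Bool
let y : forall. a -> Bool
  unify Bool ~ Bool
\u._ : b -> Int
\v._ : c -> Int
  unify b -> Int ~ c -> Int
  unify b ~ c
  unify Int ~ Int
\w._ : d -> Int
  unify c -> Int ~ (d -> Int) -> e
  unify c ~ d -> Int
  unify Int ~ e
_ _ : Int
let x : Int
let q : Bool
x : Int
let p : Int
s : g
\s._ : g -> g
\r._ : f -> g -> g
  unify f -> g -> g ~ Bool -> h
  unify f ~ Bool
  unify g -> g ~ h
_ _ : g -> g
  unify Bool ~ Bool
  unify Bool ~ Bool
  unify Bool ~ Bool
t : i
\t._ : i -> i
  unify i -> i ~ Bool -> j
  unify i ~ Bool
  unify Bool ~ j
_ _ : Bool
x : Int
  unify Int ~ Int
  unify Int ~ Int
  unify Bool ~ Bool
  unify g -> g ~ Bool -> k
  unify g ~ Bool
  unify Bool ~ k
_ _ : Bool

Answer: Bool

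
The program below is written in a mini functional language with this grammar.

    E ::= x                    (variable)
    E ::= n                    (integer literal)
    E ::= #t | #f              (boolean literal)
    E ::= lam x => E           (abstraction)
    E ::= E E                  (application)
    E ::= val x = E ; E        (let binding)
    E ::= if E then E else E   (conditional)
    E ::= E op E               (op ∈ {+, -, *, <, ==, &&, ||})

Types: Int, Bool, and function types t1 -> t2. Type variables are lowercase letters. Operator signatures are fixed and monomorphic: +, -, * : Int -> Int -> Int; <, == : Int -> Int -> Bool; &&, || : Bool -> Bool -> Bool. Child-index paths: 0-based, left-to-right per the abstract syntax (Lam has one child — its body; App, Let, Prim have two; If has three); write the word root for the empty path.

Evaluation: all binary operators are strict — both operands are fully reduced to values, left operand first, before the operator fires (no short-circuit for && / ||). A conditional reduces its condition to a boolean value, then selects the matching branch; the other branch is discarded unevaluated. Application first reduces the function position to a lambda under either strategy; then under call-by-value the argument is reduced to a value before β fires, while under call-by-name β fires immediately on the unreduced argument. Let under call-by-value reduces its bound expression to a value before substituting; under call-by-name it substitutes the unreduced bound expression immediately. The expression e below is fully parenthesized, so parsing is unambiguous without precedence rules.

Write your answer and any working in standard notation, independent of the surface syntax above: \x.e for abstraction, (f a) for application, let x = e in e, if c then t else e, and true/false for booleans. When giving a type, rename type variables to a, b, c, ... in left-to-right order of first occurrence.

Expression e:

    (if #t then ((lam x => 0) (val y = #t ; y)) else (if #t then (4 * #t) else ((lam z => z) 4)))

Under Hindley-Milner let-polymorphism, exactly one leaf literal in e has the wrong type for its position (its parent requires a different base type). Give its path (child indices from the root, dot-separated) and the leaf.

Working:
  unify Bool ~ Bool
\x._ : a -> Int
let y : Bool
y : Bool
  unify a -> Int ~ Bool -> b
  unify a ~ Bool
  unify Int ~ b
_ _ : Int
  unify Bool ~ Bool
  unify Int ~ Int
  unify Bool ~ Int
  FAIL: mismatch Bool ~ Int

Answer: 2.1.1 : true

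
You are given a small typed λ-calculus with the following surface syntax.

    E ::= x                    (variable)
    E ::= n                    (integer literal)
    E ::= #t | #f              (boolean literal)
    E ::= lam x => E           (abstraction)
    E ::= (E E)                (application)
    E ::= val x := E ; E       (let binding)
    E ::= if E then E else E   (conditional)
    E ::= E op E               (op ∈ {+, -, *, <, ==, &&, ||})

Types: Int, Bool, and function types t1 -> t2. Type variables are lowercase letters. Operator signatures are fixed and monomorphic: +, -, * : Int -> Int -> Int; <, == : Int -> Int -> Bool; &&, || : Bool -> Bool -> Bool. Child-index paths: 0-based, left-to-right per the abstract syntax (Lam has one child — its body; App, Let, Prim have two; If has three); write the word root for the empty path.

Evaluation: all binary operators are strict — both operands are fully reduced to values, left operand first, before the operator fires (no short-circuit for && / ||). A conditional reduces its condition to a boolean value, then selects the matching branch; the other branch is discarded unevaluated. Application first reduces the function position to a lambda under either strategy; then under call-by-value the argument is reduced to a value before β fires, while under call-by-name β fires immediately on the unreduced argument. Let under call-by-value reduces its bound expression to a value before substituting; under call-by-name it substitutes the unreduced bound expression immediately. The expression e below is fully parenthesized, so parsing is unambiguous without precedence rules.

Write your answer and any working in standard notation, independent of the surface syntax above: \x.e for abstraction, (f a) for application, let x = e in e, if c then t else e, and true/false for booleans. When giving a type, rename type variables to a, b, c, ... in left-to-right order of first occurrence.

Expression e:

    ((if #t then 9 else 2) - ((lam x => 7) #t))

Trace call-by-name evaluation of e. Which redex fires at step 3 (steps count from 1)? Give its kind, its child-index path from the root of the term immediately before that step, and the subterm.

Answer: delta at root : (9 - 7)

Working:
step 0: ((if true then 9 else 2) - ((\x.7) true))
step 1: [if@0] (9 - ((\x.7) true))
step 2: [beta@1] (9 - 7)
step 3: [delta@root] 2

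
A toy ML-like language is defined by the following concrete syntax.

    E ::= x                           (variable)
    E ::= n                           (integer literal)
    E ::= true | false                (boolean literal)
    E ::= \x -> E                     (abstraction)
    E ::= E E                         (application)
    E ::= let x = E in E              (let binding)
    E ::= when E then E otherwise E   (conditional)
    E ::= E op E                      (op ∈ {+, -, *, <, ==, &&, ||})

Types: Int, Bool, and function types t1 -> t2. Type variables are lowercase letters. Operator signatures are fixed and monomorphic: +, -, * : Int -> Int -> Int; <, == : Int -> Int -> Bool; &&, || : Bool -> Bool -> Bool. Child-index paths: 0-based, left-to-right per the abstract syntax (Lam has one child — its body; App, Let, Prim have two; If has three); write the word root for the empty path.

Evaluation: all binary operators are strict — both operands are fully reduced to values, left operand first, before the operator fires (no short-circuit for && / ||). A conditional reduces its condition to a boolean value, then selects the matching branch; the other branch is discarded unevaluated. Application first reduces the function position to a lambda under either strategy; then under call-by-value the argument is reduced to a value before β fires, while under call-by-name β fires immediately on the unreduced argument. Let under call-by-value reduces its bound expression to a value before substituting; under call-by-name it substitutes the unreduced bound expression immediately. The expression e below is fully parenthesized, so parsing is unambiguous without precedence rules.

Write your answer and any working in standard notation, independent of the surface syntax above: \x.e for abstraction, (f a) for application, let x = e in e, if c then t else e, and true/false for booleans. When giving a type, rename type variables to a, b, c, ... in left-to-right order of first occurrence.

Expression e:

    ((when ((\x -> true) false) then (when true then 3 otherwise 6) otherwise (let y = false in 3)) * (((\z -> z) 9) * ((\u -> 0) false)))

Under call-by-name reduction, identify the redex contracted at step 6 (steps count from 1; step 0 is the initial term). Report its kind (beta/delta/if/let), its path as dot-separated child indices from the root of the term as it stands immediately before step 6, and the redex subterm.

Derivation:
step 0: ((if ((\x.true) false) then (if true then 3 else 6) else (let y = false in 3)) * (((\z.z) 9) * ((\u.0) false)))
step 1: [beta@0.0] ((if true then (if true then 3 else 6) else (let y = false in 3)) * (((\z.z) 9) * ((\u.0) false)))
step 2: [if@0] ((if true then 3 else 6) * (((\z.z) 9) * ((\u.0) false)))
step 3: [if@0] (3 * (((\z.z) 9) * ((\u.0) false)))
step 4: [beta@1.0] (3 * (9 * ((\u.0) false)))
step 5: [beta@1.1] (3 * (9 * 0))
step 6: [delta@1] (3 * 0)

Answer: delta at 1 : (9 * 0)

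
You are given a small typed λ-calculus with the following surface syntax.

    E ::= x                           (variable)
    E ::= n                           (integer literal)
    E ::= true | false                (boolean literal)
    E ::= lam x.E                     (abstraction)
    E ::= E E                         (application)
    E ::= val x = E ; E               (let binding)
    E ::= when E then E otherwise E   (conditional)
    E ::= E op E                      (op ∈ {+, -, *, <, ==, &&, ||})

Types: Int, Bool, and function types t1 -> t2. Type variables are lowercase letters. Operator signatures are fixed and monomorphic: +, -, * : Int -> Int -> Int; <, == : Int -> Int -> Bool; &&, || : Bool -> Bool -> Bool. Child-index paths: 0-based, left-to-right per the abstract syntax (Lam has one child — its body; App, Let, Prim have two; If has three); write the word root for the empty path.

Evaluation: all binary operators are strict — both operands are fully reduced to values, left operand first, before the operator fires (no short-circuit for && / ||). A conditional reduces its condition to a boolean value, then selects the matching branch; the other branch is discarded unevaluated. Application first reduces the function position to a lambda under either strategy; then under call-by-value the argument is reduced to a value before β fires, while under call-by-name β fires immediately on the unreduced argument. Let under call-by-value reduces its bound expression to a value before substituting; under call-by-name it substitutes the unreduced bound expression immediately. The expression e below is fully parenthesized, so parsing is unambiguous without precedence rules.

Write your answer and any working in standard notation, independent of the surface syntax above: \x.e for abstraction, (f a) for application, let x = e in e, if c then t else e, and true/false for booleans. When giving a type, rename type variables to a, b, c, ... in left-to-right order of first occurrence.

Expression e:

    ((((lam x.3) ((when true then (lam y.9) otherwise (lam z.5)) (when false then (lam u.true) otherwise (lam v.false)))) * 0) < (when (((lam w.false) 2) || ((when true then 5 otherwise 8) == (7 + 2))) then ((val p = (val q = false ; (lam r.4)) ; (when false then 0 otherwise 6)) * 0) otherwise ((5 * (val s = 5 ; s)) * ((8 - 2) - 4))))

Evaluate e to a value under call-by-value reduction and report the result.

Working:
step 0: ((((\x.3) ((if true then (\y.9) else (\z.5)) (if false then (\u.true) else (\v.false)))) * 0) < (if (((\w.false) 2) || ((if true then 5 else 8) == (7 + 2))) then ((let p = (let q = false in (\r.4)) in (if false then 0 else 6)) * 0) else ((5 * (let s = 5 in s)) * ((8 - 2) - 4))))
step 1: [if@0.0.1.0] ((((\x.3) ((\y.9) (if false then (\u.true) else (\v.false)))) * 0) < (if (((\w.false) 2) || ((if true then 5 else 8) == (7 + 2))) then ((let p = (let q = false in (\r.4)) in (if false then 0 else 6)) * 0) else ((5 * (let s = 5 in s)) * ((8 - 2) - 4))))
step 2: [if@0.0.1.1] ((((\x.3) ((\y.9) (\v.false))) * 0) < (if (((\w.false) 2) || ((if true then 5 else 8) == (7 + 2))) then ((let p = (let q = false in (\r.4)) in (if false then 0 else 6)) * 0) else ((5 * (let s = 5 in s)) * ((8 - 2) - 4))))
step 3: [beta@0.0.1] ((((\x.3) 9) * 0) < (if (((\w.false) 2) || ((if true then 5 else 8) == (7 + 2))) then ((let p = (let q = false in (\r.4)) in (if false then 0 else 6)) * 0) else ((5 * (let s = 5 in s)) * ((8 - 2) - 4))))
step 4: [beta@0.0] ((3 * 0) < (if (((\w.false) 2) || ((if true then 5 else 8) == (7 + 2))) then ((let p = (let q = false in (\r.4)) in (if false then 0 else 6)) * 0) else ((5 * (let s = 5 in s)) * ((8 - 2) - 4))))
step 5: [delta@0] (0 < (if (((\w.false) 2) || ((if true then 5 else 8) == (7 + 2))) then ((let p = (let q = false in (\r.4)) in (if false then 0 else 6)) * 0) else ((5 * (let s = 5 in s)) * ((8 - 2) - 4))))
step 6: [beta@1.0.0] (0 < (if (false || ((if true then 5 else 8) == (7 + 2))) then ((let p = (let q = false in (\r.4)) in (if false then 0 else 6)) * 0) else ((5 * (let s = 5 in s)) * ((8 - 2) - 4))))
step 7: [if@1.0.1.0] (0 < (if (false || (5 == (7 + 2))) then ((let p = (let q = false in (\r.4)) in (if false then 0 else 6)) * 0) else ((5 * (let s = 5 in s)) * ((8 - 2) - 4))))
step 8: [delta@1.0.1.1] (0 < (if (false || (5 == 9)) then ((let p = (let q = false in (\r.4)) in (if false then 0 else 6)) * 0) else ((5 * (let s = 5 in s)) * ((8 - 2) - 4))))
step 9: [delta@1.0.1] (0 < (if (false || false) then ((let p = (let q = false in (\r.4)) in (if false then 0 else 6)) * 0) else ((5 * (let s = 5 in s)) * ((8 - 2) - 4))))
step 10: [delta@1.0] (0 < (if false then ((let p = (let q = false in (\r.4)) in (if false then 0 else 6)) * 0) else ((5 * (let s = 5 in s)) * ((8 - 2) - 4))))
step 11: [if@1] (0 < ((5 * (let s = 5 in s)) * ((8 - 2) - 4)))
step 12: [let@1.0.1] (0 < ((5 * 5) * ((8 - 2) - 4)))
step 13: [delta@1.0] (0 < (25 * ((8 - 2) - 4)))
step 14: [delta@1.1.0] (0 < (25 * (6 - 4)))
step 15: [delta@1.1] (0 < (25 * 2))
step 16: [delta@1] (0 < 50)
step 17: [delta@root] true

Answer: true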